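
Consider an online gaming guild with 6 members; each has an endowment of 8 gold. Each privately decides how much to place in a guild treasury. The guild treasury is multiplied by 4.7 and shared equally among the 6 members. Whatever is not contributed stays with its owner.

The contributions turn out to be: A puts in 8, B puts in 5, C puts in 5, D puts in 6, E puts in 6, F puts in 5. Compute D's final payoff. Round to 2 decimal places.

Total contributed: 8 + 5 + 5 + 6 + 6 + 5 = 35.
Each receives 4.7 × 35 / 6 = 27.42 from the guild treasury.
D keeps 8 − 6 = 2, so D's payoff is 2 + 27.42 = 29.42.

29.42 gold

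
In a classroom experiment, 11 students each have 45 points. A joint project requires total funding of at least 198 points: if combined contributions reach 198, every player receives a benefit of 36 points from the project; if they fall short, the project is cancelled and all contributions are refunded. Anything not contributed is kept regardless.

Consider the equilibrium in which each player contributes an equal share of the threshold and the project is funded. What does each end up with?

Equal share of the threshold: 198/11 = 18.
At this profile no one gains by cutting their contribution: any cut drops the total below 198, the project is cancelled, contributions are refunded, and the deviator ends with 45, which is less than 45 − 18 + 36 = 63. Contributing more than 18 just wastes the excess. So contributing exactly 18 is a best response.
Each player's payoff: 45 − 18 + 36 = 63.

63 points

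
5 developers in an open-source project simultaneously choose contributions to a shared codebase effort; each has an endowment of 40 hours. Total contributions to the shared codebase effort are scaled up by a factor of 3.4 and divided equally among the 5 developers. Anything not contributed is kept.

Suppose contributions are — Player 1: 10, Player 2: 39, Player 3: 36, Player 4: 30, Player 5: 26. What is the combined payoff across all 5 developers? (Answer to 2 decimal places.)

538.40 hours

Total contributed: 10 + 39 + 36 + 30 + 26 = 141; total kept: 5 × 40 − 141 = 59.
The shared codebase effort pays out 3.4 × 141 = 479.40 in aggregate.
Group total = 59 + 479.40 = 538.40.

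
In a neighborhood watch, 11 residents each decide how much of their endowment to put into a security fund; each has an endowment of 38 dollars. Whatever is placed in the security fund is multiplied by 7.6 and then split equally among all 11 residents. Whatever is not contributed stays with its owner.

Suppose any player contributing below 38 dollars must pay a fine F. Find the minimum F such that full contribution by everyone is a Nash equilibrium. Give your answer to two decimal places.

Given the others contribute fully, the best deviation is to contribute 0 (any partial contribution still incurs the fine and gives up units whose private return 0.6909 is below 1).
Deviating from 38 to 0 saves 38 dollars but forfeits the deviator's share of the drop in the security fund: 7.6/11 × 38 = 26.25.
So the deviation gain is 38 − 26.25 = 11.75, and the fine must be at least 11.75 dollars to wipe it out.

11.75 dollars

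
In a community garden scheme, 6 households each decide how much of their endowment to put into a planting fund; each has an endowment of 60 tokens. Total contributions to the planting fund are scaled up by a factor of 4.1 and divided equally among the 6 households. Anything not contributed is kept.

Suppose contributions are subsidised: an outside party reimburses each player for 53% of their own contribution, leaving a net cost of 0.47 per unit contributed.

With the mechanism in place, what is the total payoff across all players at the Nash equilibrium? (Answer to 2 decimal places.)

With the mechanism, a contributed unit returns (4.1/6) / 0.47 = 1.4539 per unit of net cost to the contributor — now above 1 — so contributing fully is weakly dominant for every player.
At the Nash equilibrium everyone contributes 60. Group total payoff = 6 × (60 × 0.53 + 4.1 × 60) = 1666.80.

1666.80 tokens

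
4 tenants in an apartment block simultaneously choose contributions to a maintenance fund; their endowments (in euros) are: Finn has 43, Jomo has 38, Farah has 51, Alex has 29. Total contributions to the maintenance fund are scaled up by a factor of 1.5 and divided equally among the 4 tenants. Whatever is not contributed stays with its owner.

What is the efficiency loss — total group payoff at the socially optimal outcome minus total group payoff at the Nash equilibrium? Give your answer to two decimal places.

The private return per contributed unit is 1.5/4 = 0.3750 < 1 for every player regardless of endowment, so the Nash equilibrium is zero contribution and the group total is Σ E_j = 43 + 38 + 51 + 29 = 161.
Each contributed unit returns 1.500 to the group, so the social optimum is full contribution by everyone: group total = 1.500 × 161 = 241.50.
Efficiency loss = (1.500 − 1) × 161 = 80.50.

80.50 euros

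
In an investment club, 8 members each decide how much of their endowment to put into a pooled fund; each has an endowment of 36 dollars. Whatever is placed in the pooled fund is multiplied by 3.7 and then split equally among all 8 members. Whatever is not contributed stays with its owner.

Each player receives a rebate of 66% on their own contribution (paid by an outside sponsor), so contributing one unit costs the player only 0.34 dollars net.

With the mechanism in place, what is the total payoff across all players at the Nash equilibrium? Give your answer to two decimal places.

1255.68 dollars

The effective private return per unit is now (3.7/8) / 0.34 = 1.3603 > 1, so every player's dominant strategy flips to full contribution.
At the Nash equilibrium everyone contributes 36. Group total payoff = 8 × (36 × 0.66 + 3.7 × 36) = 1255.68.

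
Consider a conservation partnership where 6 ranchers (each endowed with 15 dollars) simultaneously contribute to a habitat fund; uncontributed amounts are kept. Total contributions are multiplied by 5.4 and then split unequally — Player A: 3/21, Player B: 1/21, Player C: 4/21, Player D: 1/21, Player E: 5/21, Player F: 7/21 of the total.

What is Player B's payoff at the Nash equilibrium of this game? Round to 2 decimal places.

Player j's private return per contributed unit is 5.4 × (j's share). Contributing is weakly dominant for j when that share is at least 1/5.4 = 0.1852, and contributing 0 is dominant otherwise.
The shares above 0.1852 belong to Player C, Player E and Player F, contributing 15 each; the remaining 3 contribute 0. Total contributed: 45.
Player B keeps 15 and receives 5.4 × 45 × 1/21 = 11.57 from the habitat fund, for a payoff of 26.57.

26.57 dollars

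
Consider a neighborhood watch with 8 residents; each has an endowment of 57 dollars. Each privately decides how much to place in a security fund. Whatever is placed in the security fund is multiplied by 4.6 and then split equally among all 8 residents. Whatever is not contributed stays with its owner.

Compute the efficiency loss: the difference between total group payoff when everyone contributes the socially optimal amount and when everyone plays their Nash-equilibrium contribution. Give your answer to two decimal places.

1641.60 dollars

Each contributed unit returns 4.6/8 = 0.5750 to its contributor — below 1 — so contributing 0 is dominant for every player. At the Nash equilibrium everyone keeps their 57, and the group total is 8 × 57 = 456.
Each contributed unit returns 4.600 to the group as a whole (0.5750 to each of 8 players), which exceeds 1, so the social optimum is full contribution: group total = 4.600 × 456 = 2097.60.
Efficiency loss = 2097.60 − 456 = 1641.60.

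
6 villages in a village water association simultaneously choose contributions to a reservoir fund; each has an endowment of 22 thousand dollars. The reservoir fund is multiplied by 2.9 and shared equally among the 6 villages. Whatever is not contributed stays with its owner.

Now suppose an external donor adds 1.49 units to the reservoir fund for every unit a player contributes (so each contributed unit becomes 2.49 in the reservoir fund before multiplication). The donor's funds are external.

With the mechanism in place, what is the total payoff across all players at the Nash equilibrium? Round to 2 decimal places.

953.17 thousand dollars

The effective private return per unit is now 2.9 × 2.49 / 6 = 1.2035 > 1, so every player's dominant strategy flips to full contribution.
At the Nash equilibrium everyone contributes 22. Group total payoff = 2.9 × 2.49 × 132 = 953.17.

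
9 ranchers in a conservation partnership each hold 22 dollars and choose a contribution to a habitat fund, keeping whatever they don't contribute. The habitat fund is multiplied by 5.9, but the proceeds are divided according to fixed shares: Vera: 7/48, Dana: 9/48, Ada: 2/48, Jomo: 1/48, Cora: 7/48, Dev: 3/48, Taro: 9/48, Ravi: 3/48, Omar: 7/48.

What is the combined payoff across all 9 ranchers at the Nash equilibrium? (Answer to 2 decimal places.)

Player j's private return per contributed unit is 5.9 × (j's share). Contributing is weakly dominant for j when that share is at least 1/5.9 = 0.1695, and contributing 0 is dominant otherwise.
Dana and Taro clear that bar, contributing 22 each; the remaining 7 contribute 0. Total contributed: 44.
The habitat fund pays out 5.9 × 44 = 259.60 in total (split across the unequal shares, but the aggregate is all that matters for the group sum).
The 7 free-riders keep 22 each, adding 154. Group total = 154 + 259.60 = 413.60.

413.60 dollars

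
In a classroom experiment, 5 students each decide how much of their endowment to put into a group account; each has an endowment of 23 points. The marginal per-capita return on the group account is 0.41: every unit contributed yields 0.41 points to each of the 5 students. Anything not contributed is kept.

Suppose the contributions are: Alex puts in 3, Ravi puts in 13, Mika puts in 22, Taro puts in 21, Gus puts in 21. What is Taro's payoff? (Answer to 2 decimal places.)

Total contributed: 3 + 13 + 22 + 21 + 21 = 80.
Each receives 0.41 × 80 = 32.80 from the group account.
Taro keeps 23 − 21 = 2, so Taro's payoff is 2 + 32.80 = 34.80.

34.80 points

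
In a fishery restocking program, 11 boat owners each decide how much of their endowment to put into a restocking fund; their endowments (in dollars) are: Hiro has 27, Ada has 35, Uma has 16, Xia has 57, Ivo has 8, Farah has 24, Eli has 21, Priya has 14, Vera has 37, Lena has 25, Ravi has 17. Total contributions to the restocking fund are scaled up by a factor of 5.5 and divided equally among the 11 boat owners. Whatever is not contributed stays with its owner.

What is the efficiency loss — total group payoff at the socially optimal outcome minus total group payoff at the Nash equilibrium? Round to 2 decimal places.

The private return per contributed unit is 5.5/11 = 0.5000 < 1 for every player regardless of endowment, so the Nash equilibrium is zero contribution and the group total is Σ E_j = 27 + 35 + 16 + 57 + 8 + 24 + 21 + 14 + 37 + 25 + 17 = 281.
Each contributed unit returns 5.500 to the group, so the social optimum is full contribution by everyone: group total = 5.500 × 281 = 1545.50.
Efficiency loss = (5.500 − 1) × 281 = 1264.50.

1264.50 dollars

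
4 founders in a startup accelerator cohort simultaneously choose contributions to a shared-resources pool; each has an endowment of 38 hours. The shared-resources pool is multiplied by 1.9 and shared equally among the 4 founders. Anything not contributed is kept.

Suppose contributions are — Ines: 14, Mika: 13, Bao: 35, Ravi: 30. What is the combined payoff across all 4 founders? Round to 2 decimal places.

234.80 hours

Total contributed: 14 + 13 + 35 + 30 = 92; total kept: 4 × 38 − 92 = 60.
The shared-resources pool pays out 1.9 × 92 = 174.80 in aggregate.
Group total = 60 + 174.80 = 234.80.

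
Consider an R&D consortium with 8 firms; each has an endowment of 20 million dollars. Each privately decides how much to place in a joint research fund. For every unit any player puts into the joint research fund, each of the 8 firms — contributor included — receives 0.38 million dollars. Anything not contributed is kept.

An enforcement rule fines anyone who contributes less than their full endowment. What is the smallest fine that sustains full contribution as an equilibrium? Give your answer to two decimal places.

Given the others contribute fully, the best deviation is to contribute 0 (any partial contribution still incurs the fine and gives up units whose private return 0.38 is below 1).
Deviating from 20 to 0 saves 20 million dollars but forfeits the deviator's share of the drop in the joint research fund: 0.38 × 20 = 7.60.
So the deviation gain is 20 − 7.60 = 12.40, and the fine must be at least 12.40 million dollars to wipe it out.

12.40 million dollars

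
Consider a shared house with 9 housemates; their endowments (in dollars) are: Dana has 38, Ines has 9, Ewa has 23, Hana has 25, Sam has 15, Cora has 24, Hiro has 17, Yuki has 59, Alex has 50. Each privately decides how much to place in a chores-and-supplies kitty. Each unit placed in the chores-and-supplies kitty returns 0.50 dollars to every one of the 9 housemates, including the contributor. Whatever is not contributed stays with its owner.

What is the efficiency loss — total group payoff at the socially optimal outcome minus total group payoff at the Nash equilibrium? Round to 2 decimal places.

The private return per contributed unit is 0.50 < 1 for everyone, so the Nash equilibrium is zero contribution and the group total is Σ E_j = 38 + 9 + 23 + 25 + 15 + 24 + 17 + 59 + 50 = 260.
Each contributed unit returns 4.500 to the group, so the social optimum is full contribution by everyone: group total = 4.500 × 260 = 1170.00.
Efficiency loss = (4.500 − 1) × 260 = 910.00.

910.00 dollars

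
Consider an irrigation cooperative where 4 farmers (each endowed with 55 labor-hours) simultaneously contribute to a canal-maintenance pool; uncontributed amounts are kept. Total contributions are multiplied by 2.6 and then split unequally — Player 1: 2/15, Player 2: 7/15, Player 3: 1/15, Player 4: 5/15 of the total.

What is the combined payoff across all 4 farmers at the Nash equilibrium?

For player j, contributing a unit is worthwhile iff 2.6 × (j's share) ≥ 1, i.e. iff j's share is at least 0.3846.
The only share above 0.3846 is Player 2's 7/15, contributing 55; the remaining 3 contribute 0. Total contributed: 55.
The canal-maintenance pool pays out 2.6 × 55 = 143.00 in total (split across the unequal shares, but the aggregate is all that matters for the group sum).
The 3 free-riders keep 55 each, adding 165. Group total = 165 + 143.00 = 308.00.

308.00 labor-hours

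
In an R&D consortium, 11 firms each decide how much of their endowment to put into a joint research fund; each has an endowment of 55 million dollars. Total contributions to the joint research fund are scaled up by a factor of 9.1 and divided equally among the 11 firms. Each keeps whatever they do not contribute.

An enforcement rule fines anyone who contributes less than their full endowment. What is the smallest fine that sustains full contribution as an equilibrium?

Given the others contribute fully, the best deviation is to contribute 0 (any partial contribution still incurs the fine and gives up units whose private return 0.8273 is below 1).
Deviating from 55 to 0 saves 55 million dollars but forfeits the deviator's share of the drop in the joint research fund: 9.1/11 × 55 = 45.50.
So the deviation gain is 55 − 45.50 = 9.50, and the fine must be at least 9.50 million dollars to wipe it out.

9.50 million dollars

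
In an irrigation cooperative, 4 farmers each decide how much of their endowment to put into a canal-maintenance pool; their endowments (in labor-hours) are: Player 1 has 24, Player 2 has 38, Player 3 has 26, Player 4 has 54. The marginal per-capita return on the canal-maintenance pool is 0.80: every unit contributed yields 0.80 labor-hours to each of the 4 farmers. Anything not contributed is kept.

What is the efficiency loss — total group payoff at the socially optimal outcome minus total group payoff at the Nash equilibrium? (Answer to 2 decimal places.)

The private return per contributed unit is 0.80 < 1 for everyone, so the Nash equilibrium is zero contribution and the group total is Σ E_j = 24 + 38 + 26 + 54 = 142.
Each contributed unit returns 3.200 to the group, so the social optimum is full contribution by everyone: group total = 3.200 × 142 = 454.40.
Efficiency loss = (3.200 − 1) × 142 = 312.40.

312.40 labor-hours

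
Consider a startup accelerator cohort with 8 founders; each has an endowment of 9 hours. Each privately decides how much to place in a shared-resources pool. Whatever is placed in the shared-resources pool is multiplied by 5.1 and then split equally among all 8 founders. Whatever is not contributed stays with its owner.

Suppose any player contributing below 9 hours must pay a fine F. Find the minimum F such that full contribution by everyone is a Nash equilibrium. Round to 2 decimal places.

3.26 hours

Given the others contribute fully, the best deviation is to contribute 0 (any partial contribution still incurs the fine and gives up units whose private return 0.6375 is below 1).
Deviating from 9 to 0 saves 9 hours but forfeits the deviator's share of the drop in the shared-resources pool: 5.1/8 × 9 = 5.74.
So the deviation gain is 9 − 5.74 = 3.26, and the fine must be at least 3.26 hours to wipe it out.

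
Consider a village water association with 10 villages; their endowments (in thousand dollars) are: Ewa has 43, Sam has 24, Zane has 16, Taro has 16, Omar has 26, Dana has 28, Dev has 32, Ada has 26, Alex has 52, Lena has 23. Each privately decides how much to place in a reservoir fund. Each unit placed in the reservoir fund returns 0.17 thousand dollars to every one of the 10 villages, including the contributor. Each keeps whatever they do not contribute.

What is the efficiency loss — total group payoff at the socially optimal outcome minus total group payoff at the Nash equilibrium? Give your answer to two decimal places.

200.20 thousand dollars

The private return per contributed unit is 0.17 < 1 for everyone, so the Nash equilibrium is zero contribution and the group total is Σ E_j = 43 + 24 + 16 + 16 + 26 + 28 + 32 + 26 + 52 + 23 = 286.
Each contributed unit returns 1.700 to the group, so the social optimum is full contribution by everyone: group total = 1.700 × 286 = 486.20.
Efficiency loss = (1.700 − 1) × 286 = 200.20.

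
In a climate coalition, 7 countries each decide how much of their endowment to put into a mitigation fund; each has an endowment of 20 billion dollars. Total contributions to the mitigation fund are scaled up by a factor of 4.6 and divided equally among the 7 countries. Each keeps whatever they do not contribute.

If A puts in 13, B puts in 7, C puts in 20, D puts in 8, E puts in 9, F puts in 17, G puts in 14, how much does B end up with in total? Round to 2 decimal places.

70.83 billion dollars

Total contributed: 13 + 7 + 20 + 8 + 9 + 17 + 14 = 88.
Each receives 4.6 × 88 / 7 = 57.83 from the mitigation fund.
B keeps 20 − 7 = 13, so B's payoff is 13 + 57.83 = 70.83.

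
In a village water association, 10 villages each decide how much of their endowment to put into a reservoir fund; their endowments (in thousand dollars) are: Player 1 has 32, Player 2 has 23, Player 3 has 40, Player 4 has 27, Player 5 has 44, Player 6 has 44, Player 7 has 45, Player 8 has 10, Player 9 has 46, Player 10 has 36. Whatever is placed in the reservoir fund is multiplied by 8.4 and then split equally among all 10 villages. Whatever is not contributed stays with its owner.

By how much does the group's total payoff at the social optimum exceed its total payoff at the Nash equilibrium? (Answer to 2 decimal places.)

The private return per contributed unit is 8.4/10 = 0.8400 < 1 for every player regardless of endowment, so the Nash equilibrium is zero contribution and the group total is Σ E_j = 32 + 23 + 40 + 27 + 44 + 44 + 45 + 10 + 46 + 36 = 347.
Each contributed unit returns 8.400 to the group, so the social optimum is full contribution by everyone: group total = 8.400 × 347 = 2914.80.
Efficiency loss = (8.400 − 1) × 347 = 2567.80.

2567.80 thousand dollars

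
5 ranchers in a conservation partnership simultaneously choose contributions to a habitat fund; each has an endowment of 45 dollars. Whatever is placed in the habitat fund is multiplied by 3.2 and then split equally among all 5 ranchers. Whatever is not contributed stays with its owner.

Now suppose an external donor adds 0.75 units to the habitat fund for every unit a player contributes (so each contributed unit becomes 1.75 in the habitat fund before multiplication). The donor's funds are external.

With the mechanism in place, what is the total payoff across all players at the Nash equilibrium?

1260.00 dollars

The effective private return per unit is now 3.2 × 1.75 / 5 = 1.1200 > 1, so every player's dominant strategy flips to full contribution.
So the Nash equilibrium is full contribution by all 5; the group earns 3.2 × 1.75 × 225 = 1260.00.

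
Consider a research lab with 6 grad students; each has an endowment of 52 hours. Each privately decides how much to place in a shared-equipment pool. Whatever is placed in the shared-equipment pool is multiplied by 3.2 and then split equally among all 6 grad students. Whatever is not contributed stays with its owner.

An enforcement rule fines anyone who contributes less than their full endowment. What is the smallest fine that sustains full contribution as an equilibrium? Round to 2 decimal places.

24.27 hours

Given the others contribute fully, the best deviation is to contribute 0 (any partial contribution still incurs the fine and gives up units whose private return 0.5333 is below 1).
Deviating from 52 to 0 saves 52 hours but forfeits the deviator's share of the drop in the shared-equipment pool: 3.2/6 × 52 = 27.73.
So the deviation gain is 52 − 27.73 = 24.27, and the fine must be at least 24.27 hours to wipe it out.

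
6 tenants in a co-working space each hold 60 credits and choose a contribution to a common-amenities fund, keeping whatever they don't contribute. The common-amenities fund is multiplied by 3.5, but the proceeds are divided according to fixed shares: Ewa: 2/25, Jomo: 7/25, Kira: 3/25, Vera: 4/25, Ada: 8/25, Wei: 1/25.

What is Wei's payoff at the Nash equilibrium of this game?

Each unit j contributes comes back to j as 3.5 × (j's share), so j prefers to contribute only if that share exceeds 1/3.5 = 0.2857; otherwise keeping the unit dominates.
Only Ada (8/25) clears that bar, contributing 60; the remaining 5 contribute 0. Total contributed: 60.
Wei keeps 60 and receives 3.5 × 60 × 1/25 = 8.40 from the common-amenities fund, for a payoff of 68.40.

68.40 credits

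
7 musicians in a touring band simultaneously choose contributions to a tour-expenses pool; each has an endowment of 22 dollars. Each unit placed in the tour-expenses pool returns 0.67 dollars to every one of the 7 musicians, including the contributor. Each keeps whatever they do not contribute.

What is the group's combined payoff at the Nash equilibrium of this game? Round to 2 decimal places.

The private return per contributed unit is 0.67 < 1, so contributing 0 is dominant for every player. At the Nash equilibrium everyone keeps their 22, and the group total is 7 × 22 = 154.

154.00 dollars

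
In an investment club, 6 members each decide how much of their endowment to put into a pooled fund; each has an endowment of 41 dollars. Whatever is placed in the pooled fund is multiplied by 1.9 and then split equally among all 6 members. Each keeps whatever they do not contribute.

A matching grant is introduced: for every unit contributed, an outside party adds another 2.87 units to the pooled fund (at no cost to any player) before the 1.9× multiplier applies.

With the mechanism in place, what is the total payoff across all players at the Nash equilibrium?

1808.84 dollars

The effective private return per unit is now 1.9 × 3.87 / 6 = 1.2255 > 1, so every player's dominant strategy flips to full contribution.
So the Nash equilibrium is full contribution by all 6; the group earns 1.9 × 3.87 × 246 = 1808.84.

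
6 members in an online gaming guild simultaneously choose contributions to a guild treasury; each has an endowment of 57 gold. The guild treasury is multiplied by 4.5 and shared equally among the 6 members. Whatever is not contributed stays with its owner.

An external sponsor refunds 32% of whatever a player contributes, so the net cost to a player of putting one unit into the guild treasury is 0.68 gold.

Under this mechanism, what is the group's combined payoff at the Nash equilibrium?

With the mechanism, a contributed unit returns (4.5/6) / 0.68 = 1.1029 per unit of net cost to the contributor — now above 1 — so contributing fully is weakly dominant for every player.
At the Nash equilibrium everyone contributes 57. Group total payoff = 6 × (57 × 0.32 + 4.5 × 57) = 1648.44.

1648.44 gold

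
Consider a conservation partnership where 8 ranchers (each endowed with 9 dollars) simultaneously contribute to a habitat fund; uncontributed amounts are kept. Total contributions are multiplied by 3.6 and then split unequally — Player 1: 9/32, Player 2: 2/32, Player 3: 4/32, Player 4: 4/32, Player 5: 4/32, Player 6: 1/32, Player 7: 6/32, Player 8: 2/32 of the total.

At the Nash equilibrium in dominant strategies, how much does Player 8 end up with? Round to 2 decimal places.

11.03 dollars

For player j, contributing a unit is worthwhile iff 3.6 × (j's share) ≥ 1, i.e. iff j's share is at least 0.2778.
Player 1 alone (share 9/32) is above the threshold, contributing 9; the remaining 7 contribute 0. Total contributed: 9.
Player 8 keeps 9 and receives 3.6 × 9 × 2/32 = 2.03 from the habitat fund, for a payoff of 11.03.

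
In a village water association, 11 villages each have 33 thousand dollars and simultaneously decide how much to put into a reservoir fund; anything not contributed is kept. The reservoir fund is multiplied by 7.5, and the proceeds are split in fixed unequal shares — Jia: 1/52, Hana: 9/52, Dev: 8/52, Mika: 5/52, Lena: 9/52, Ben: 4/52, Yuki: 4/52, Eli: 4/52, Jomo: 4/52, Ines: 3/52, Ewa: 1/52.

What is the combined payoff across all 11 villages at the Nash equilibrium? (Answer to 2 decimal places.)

A player with share s gets back 7.5·s per unit contributed, so full contribution is dominant for anyone with s > 1/7.5 = 0.1333 and zero contribution is dominant for anyone below.
Hana, Dev and Lena clear that bar, contributing 33 each; the remaining 8 contribute 0. Total contributed: 99.
The reservoir fund pays out 7.5 × 99 = 742.50 in total (split across the unequal shares, but the aggregate is all that matters for the group sum).
The 8 free-riders keep 33 each, adding 264. Group total = 264 + 742.50 = 1006.50.

1006.50 thousand dollars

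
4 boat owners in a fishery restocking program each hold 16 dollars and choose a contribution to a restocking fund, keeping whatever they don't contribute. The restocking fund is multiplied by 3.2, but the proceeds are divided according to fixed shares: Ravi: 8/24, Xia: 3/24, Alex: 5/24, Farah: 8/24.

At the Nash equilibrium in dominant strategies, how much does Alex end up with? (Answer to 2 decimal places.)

37.33 dollars

Each unit j contributes comes back to j as 3.2 × (j's share), so j prefers to contribute only if that share exceeds 1/3.2 = 0.3125; otherwise keeping the unit dominates.
The shares above 0.3125 belong to Ravi and Farah, contributing 16 each; the remaining 2 contribute 0. Total contributed: 32.
Alex keeps 16 and receives 3.2 × 32 × 5/24 = 21.33 from the restocking fund, for a payoff of 37.33.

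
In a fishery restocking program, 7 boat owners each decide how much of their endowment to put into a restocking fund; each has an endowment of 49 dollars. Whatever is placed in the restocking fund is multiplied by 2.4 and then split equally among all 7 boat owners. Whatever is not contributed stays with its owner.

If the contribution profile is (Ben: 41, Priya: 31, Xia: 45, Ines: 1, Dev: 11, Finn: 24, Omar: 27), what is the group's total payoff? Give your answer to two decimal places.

595.00 dollars

Total contributed: 41 + 31 + 45 + 1 + 11 + 24 + 27 = 180; total kept: 7 × 49 − 180 = 163.
The restocking fund pays out 2.4 × 180 = 432.00 in aggregate.
Group total = 163 + 432.00 = 595.00.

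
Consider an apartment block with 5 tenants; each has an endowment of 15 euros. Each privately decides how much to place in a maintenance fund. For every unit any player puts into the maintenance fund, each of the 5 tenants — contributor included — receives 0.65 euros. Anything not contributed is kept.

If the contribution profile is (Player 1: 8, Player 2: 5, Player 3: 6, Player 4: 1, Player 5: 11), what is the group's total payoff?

144.75 euros

Total contributed: 8 + 5 + 6 + 1 + 11 = 31; total kept: 5 × 15 − 31 = 44.
The maintenance fund pays out 0.65 × 5 × 31 = 100.75 in aggregate.
Group total = 44 + 100.75 = 144.75.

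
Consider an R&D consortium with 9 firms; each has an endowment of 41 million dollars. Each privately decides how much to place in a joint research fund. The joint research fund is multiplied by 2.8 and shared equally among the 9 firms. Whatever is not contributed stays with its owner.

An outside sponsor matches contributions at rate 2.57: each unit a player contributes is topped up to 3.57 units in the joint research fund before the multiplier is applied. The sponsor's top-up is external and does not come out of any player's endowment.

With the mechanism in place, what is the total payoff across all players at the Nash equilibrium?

3688.52 million dollars

Under the mechanism each unit contributed yields 2.8 × 3.57 / 9 = 1.1107 back to its contributor per unit of net cost, which exceeds 1, making full contribution the dominant choice for everyone.
At the Nash equilibrium everyone contributes 41. Group total payoff = 2.8 × 3.57 × 369 = 3688.52.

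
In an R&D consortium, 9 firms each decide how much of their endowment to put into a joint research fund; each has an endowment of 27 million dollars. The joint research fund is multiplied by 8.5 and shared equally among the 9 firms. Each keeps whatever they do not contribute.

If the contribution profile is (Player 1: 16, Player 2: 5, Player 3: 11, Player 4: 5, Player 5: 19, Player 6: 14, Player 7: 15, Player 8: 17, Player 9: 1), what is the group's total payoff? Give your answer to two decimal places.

1015.50 million dollars

Total contributed: 16 + 5 + 11 + 5 + 19 + 14 + 15 + 17 + 1 = 103; total kept: 9 × 27 − 103 = 140.
The joint research fund pays out 8.5 × 103 = 875.50 in aggregate.
Group total = 140 + 875.50 = 1015.50.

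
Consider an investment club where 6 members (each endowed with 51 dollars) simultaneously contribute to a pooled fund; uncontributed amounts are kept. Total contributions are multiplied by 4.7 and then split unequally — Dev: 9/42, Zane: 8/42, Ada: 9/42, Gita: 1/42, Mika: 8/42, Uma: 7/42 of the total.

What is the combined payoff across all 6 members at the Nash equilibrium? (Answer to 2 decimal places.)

A player with share s gets back 4.7·s per unit contributed, so full contribution is dominant for anyone with s > 1/4.7 = 0.2128 and zero contribution is dominant for anyone below.
Dev and Ada clear that bar, contributing 51 each; the remaining 4 contribute 0. Total contributed: 102.
The pooled fund pays out 4.7 × 102 = 479.40 in total (split across the unequal shares, but the aggregate is all that matters for the group sum).
The 4 free-riders keep 51 each, adding 204. Group total = 204 + 479.40 = 683.40.

683.40 dollars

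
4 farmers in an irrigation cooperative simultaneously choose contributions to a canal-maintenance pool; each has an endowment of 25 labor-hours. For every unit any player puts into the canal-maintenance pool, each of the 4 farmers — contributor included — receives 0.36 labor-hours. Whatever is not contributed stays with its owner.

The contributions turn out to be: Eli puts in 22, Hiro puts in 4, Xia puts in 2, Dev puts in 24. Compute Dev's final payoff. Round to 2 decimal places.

19.72 labor-hours

Total contributed: 22 + 4 + 2 + 24 = 52.
Each receives 0.36 × 52 = 18.72 from the canal-maintenance pool.
Dev keeps 25 − 24 = 1, so Dev's payoff is 1 + 18.72 = 19.72.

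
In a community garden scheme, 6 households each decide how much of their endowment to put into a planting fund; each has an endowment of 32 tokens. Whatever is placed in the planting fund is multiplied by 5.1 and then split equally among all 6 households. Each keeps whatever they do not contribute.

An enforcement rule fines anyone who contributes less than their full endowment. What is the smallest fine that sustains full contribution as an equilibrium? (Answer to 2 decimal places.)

Given the others contribute fully, the best deviation is to contribute 0 (any partial contribution still incurs the fine and gives up units whose private return 0.8500 is below 1).
Deviating from 32 to 0 saves 32 tokens but forfeits the deviator's share of the drop in the planting fund: 5.1/6 × 32 = 27.20.
So the deviation gain is 32 − 27.20 = 4.80, and the fine must be at least 4.80 tokens to wipe it out.

4.80 tokens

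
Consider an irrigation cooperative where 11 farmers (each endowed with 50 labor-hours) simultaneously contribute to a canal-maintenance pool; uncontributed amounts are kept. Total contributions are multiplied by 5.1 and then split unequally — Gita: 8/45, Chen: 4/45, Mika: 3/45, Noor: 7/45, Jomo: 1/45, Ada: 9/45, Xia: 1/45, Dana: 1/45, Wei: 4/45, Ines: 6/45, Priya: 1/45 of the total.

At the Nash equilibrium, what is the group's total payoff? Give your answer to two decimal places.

Each unit j contributes comes back to j as 5.1 × (j's share), so j prefers to contribute only if that share exceeds 1/5.1 = 0.1961; otherwise keeping the unit dominates.
Only Ada (9/45) clears that bar, contributing 50; the remaining 10 contribute 0. Total contributed: 50.
The canal-maintenance pool pays out 5.1 × 50 = 255.00 in total (split across the unequal shares, but the aggregate is all that matters for the group sum).
The 10 free-riders keep 50 each, adding 500. Group total = 500 + 255.00 = 755.00.

755.00 labor-hours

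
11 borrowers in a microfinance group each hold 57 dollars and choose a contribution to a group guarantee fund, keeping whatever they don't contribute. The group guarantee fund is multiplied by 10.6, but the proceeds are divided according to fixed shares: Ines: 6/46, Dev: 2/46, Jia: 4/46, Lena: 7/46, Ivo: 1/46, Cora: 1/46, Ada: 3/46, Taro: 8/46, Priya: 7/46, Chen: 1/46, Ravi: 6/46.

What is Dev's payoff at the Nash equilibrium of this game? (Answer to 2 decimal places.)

188.35 dollars

For player j, contributing a unit is worthwhile iff 10.6 × (j's share) ≥ 1, i.e. iff j's share is at least 0.0943.
The shares above 0.0943 belong to Ines, Lena, Taro, Priya and Ravi, contributing 57 each; the remaining 6 contribute 0. Total contributed: 285.
Dev keeps 57 and receives 10.6 × 285 × 2/46 = 131.35 from the group guarantee fund, for a payoff of 188.35.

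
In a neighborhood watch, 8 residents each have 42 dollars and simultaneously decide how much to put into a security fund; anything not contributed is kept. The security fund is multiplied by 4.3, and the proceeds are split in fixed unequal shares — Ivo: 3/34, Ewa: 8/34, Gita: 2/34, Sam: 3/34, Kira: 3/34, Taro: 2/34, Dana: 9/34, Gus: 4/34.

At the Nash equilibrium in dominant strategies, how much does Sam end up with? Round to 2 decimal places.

For player j, contributing a unit is worthwhile iff 4.3 × (j's share) ≥ 1, i.e. iff j's share is at least 0.2326.
Ewa and Dana clear that bar, contributing 42 each; the remaining 6 contribute 0. Total contributed: 84.
Sam keeps 42 and receives 4.3 × 84 × 3/34 = 31.87 from the security fund, for a payoff of 73.87.

73.87 dollars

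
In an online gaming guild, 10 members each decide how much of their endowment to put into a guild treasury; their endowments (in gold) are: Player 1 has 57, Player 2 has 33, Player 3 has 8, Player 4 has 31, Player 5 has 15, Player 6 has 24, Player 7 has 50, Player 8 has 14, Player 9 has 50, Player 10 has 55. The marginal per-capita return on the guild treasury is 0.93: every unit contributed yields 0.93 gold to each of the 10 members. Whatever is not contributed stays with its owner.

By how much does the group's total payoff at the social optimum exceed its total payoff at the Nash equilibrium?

The private return per contributed unit is 0.93 < 1 for everyone, so the Nash equilibrium is zero contribution and the group total is Σ E_j = 57 + 33 + 8 + 31 + 15 + 24 + 50 + 14 + 50 + 55 = 337.
Each contributed unit returns 9.300 to the group, so the social optimum is full contribution by everyone: group total = 9.300 × 337 = 3134.10.
Efficiency loss = (9.300 − 1) × 337 = 2797.10.

2797.10 gold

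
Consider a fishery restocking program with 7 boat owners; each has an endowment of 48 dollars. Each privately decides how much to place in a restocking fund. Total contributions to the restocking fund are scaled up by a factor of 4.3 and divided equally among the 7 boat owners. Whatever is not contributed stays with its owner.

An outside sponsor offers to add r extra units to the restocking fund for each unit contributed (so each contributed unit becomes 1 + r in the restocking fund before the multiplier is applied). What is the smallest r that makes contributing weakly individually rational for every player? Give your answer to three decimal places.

0.628

With matching at rate r, one contributed unit becomes (1 + r) in the restocking fund and returns 4.3 × (1 + r) / 7 to the contributor.
Setting this equal to 1: 1 + r = 7/4.3 = 1.6279.
So the minimum matching rate is r = 1.6279 − 1 = 0.628.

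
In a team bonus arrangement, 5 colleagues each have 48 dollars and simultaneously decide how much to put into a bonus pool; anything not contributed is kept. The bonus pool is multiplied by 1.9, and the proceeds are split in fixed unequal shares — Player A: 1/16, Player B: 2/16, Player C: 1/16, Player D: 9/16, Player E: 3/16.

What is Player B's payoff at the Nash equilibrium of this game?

Player j's private return per contributed unit is 1.9 × (j's share). Contributing is weakly dominant for j when that share is at least 1/1.9 = 0.5263, and contributing 0 is dominant otherwise.
Only Player D (9/16) clears that bar, contributing 48; the remaining 4 contribute 0. Total contributed: 48.
Player B keeps 48 and receives 1.9 × 48 × 2/16 = 11.40 from the bonus pool, for a payoff of 59.40.

59.40 dollars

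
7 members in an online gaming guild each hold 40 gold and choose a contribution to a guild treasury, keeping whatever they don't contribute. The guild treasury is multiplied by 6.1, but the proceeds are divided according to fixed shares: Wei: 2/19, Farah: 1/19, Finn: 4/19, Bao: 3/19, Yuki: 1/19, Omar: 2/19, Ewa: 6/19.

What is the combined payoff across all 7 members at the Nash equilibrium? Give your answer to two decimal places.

Player j's private return per contributed unit is 6.1 × (j's share). Contributing is weakly dominant for j when that share is at least 1/6.1 = 0.1639, and contributing 0 is dominant otherwise.
The shares above 0.1639 belong to Finn and Ewa, contributing 40 each; the remaining 5 contribute 0. Total contributed: 80.
The guild treasury pays out 6.1 × 80 = 488.00 in total (split across the unequal shares, but the aggregate is all that matters for the group sum).
The 5 free-riders keep 40 each, adding 200. Group total = 200 + 488.00 = 688.00.

688.00 gold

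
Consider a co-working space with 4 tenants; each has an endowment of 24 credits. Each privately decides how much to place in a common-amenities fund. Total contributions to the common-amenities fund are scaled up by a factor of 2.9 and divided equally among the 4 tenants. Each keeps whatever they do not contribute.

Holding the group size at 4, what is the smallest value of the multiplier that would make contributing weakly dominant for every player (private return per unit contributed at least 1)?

4

A contributed unit returns (multiplier)/4 to its contributor.
This reaches 1 exactly when the multiplier is 4.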